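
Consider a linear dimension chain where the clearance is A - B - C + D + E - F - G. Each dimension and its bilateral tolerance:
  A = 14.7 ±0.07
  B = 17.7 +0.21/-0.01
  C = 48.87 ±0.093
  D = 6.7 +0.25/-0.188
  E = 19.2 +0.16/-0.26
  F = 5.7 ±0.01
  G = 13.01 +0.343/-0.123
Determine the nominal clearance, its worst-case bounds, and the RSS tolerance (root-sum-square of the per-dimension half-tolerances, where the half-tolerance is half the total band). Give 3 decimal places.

nominal=-44.680 wc=[-45.854,-43.964] rss=0.415

Stack each dimension's contribution:
  +A: nom +14.700 → Σnom=14.700; wc +0.070/-0.070 → slack +0.070/-0.070; half-tol=0.070, Σhalf²=0.004900
  -B: nom -17.700 → Σnom=-3.000; wc +0.010/-0.210 → slack +0.080/-0.280; half-tol=0.110, Σhalf²=0.017000
  -C: nom -48.870 → Σnom=-51.870; wc +0.093/-0.093 → slack +0.173/-0.373; half-tol=0.093, Σhalf²=0.025649
  +D: nom +6.700 → Σnom=-45.170; wc +0.250/-0.188 → slack +0.423/-0.561; half-tol=0.219, Σhalf²=0.073610
  +E: nom +19.200 → Σnom=-25.970; wc +0.160/-0.260 → slack +0.583/-0.821; half-tol=0.210, Σhalf²=0.117710
  -F: nom -5.700 → Σnom=-31.670; wc +0.010/-0.010 → slack +0.593/-0.831; half-tol=0.010, Σhalf²=0.117810
  -G: nom -13.010 → Σnom=-44.680; wc +0.123/-0.343 → slack +0.716/-1.174; half-tol=0.233, Σhalf²=0.172099
Nominal = -44.680. Worst-case = [-44.680 - 1.174, -44.680 + 0.716] = [-45.854, -43.964]. RSS = √0.172099 = 0.415.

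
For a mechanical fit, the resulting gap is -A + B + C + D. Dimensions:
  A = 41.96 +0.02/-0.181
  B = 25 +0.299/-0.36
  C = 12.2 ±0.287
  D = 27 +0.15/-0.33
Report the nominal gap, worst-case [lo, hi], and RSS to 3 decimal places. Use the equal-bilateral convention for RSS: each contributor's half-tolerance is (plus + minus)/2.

Stack each dimension's contribution:
  -A: nom -41.960 → Σnom=-41.960; wc +0.181/-0.020 → slack +0.181/-0.020; half-tol=0.100, Σhalf²=0.010100
  +B: nom +25.000 → Σnom=-16.960; wc +0.299/-0.360 → slack +0.480/-0.380; half-tol=0.330, Σhalf²=0.118671
  +C: nom +12.200 → Σnom=-4.760; wc +0.287/-0.287 → slack +0.767/-0.667; half-tol=0.287, Σhalf²=0.201039
  +D: nom +27.000 → Σnom=22.240; wc +0.150/-0.330 → slack +0.917/-0.997; half-tol=0.240, Σhalf²=0.258639
Nominal = 22.240. Worst-case = [22.240 - 0.997, 22.240 + 0.917] = [21.243, 23.157]. RSS = √0.258639 = 0.509.

nominal=22.240 wc=[21.243,23.157] rss=0.509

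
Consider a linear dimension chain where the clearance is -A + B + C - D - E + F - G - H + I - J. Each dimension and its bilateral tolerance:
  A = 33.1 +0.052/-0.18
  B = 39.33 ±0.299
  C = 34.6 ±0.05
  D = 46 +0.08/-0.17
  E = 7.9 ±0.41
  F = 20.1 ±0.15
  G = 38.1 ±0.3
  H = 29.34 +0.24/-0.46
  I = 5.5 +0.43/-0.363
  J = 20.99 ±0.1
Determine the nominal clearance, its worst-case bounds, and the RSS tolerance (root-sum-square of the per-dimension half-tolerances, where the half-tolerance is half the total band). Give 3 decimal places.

Stack each dimension's contribution:
  -A: nom -33.100 → Σnom=-33.100; wc +0.180/-0.052 → slack +0.180/-0.052; half-tol=0.116, Σhalf²=0.013456
  +B: nom +39.330 → Σnom=6.230; wc +0.299/-0.299 → slack +0.479/-0.351; half-tol=0.299, Σhalf²=0.102857
  +C: nom +34.600 → Σnom=40.830; wc +0.050/-0.050 → slack +0.529/-0.401; half-tol=0.050, Σhalf²=0.105357
  -D: nom -46.000 → Σnom=-5.170; wc +0.170/-0.080 → slack +0.699/-0.481; half-tol=0.125, Σhalf²=0.120982
  -E: nom -7.900 → Σnom=-13.070; wc +0.410/-0.410 → slack +1.109/-0.891; half-tol=0.410, Σhalf²=0.289082
  +F: nom +20.100 → Σnom=7.030; wc +0.150/-0.150 → slack +1.259/-1.041; half-tol=0.150, Σhalf²=0.311582
  -G: nom -38.100 → Σnom=-31.070; wc +0.300/-0.300 → slack +1.559/-1.341; half-tol=0.300, Σhalf²=0.401582
  -H: nom -29.340 → Σnom=-60.410; wc +0.460/-0.240 → slack +2.019/-1.581; half-tol=0.350, Σhalf²=0.524082
  +I: nom +5.500 → Σnom=-54.910; wc +0.430/-0.363 → slack +2.449/-1.944; half-tol=0.396, Σhalf²=0.681294
  -J: nom -20.990 → Σnom=-75.900; wc +0.100/-0.100 → slack +2.549/-2.044; half-tol=0.100, Σhalf²=0.691294
Nominal = -75.900. Worst-case = [-75.900 - 2.044, -75.900 + 2.549] = [-77.944, -73.351]. RSS = √0.691294 = 0.831.

nominal=-75.900 wc=[-77.944,-73.351] rss=0.831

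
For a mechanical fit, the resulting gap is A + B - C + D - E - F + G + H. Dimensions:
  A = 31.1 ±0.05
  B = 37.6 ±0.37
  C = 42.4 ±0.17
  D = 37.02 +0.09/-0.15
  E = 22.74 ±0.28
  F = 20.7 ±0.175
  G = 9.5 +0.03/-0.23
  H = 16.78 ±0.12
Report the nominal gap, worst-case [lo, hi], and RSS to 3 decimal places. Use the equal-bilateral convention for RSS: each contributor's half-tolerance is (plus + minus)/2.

Stack each dimension's contribution:
  +A: nom +31.100 → Σnom=31.100; wc +0.050/-0.050 → slack +0.050/-0.050; half-tol=0.050, Σhalf²=0.002500
  +B: nom +37.600 → Σnom=68.700; wc +0.370/-0.370 → slack +0.420/-0.420; half-tol=0.370, Σhalf²=0.139400
  -C: nom -42.400 → Σnom=26.300; wc +0.170/-0.170 → slack +0.590/-0.590; half-tol=0.170, Σhalf²=0.168300
  +D: nom +37.020 → Σnom=63.320; wc +0.090/-0.150 → slack +0.680/-0.740; half-tol=0.120, Σhalf²=0.182700
  -E: nom -22.740 → Σnom=40.580; wc +0.280/-0.280 → slack +0.960/-1.020; half-tol=0.280, Σhalf²=0.261100
  -F: nom -20.700 → Σnom=19.880; wc +0.175/-0.175 → slack +1.135/-1.195; half-tol=0.175, Σhalf²=0.291725
  +G: nom +9.500 → Σnom=29.380; wc +0.030/-0.230 → slack +1.165/-1.425; half-tol=0.130, Σhalf²=0.308625
  +H: nom +16.780 → Σnom=46.160; wc +0.120/-0.120 → slack +1.285/-1.545; half-tol=0.120, Σhalf²=0.323025
Nominal = 46.160. Worst-case = [46.160 - 1.545, 46.160 + 1.285] = [44.615, 47.445]. RSS = √0.323025 = 0.568.

nominal=46.160 wc=[44.615,47.445] rss=0.568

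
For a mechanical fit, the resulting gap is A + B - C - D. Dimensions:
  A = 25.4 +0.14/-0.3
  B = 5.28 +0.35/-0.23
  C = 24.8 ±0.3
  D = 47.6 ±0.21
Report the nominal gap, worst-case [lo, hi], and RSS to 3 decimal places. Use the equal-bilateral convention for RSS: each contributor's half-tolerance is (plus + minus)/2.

Stack each dimension's contribution:
  +A: nom +25.400 → Σnom=25.400; wc +0.140/-0.300 → slack +0.140/-0.300; half-tol=0.220, Σhalf²=0.048400
  +B: nom +5.280 → Σnom=30.680; wc +0.350/-0.230 → slack +0.490/-0.530; half-tol=0.290, Σhalf²=0.132500
  -C: nom -24.800 → Σnom=5.880; wc +0.300/-0.300 → slack +0.790/-0.830; half-tol=0.300, Σhalf²=0.222500
  -D: nom -47.600 → Σnom=-41.720; wc +0.210/-0.210 → slack +1.000/-1.040; half-tol=0.210, Σhalf²=0.266600
Nominal = -41.720. Worst-case = [-41.720 - 1.040, -41.720 + 1.000] = [-42.760, -40.720]. RSS = √0.266600 = 0.516.

nominal=-41.720 wc=[-42.760,-40.720] rss=0.516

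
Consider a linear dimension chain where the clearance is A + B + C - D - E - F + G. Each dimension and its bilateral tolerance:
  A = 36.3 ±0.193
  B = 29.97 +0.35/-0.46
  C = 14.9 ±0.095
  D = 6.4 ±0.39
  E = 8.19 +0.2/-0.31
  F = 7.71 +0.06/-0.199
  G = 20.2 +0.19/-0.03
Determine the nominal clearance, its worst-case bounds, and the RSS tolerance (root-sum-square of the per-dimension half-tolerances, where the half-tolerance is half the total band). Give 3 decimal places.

Stack each dimension's contribution:
  +A: nom +36.300 → Σnom=36.300; wc +0.193/-0.193 → slack +0.193/-0.193; half-tol=0.193, Σhalf²=0.037249
  +B: nom +29.970 → Σnom=66.270; wc +0.350/-0.460 → slack +0.543/-0.653; half-tol=0.405, Σhalf²=0.201274
  +C: nom +14.900 → Σnom=81.170; wc +0.095/-0.095 → slack +0.638/-0.748; half-tol=0.095, Σhalf²=0.210299
  -D: nom -6.400 → Σnom=74.770; wc +0.390/-0.390 → slack +1.028/-1.138; half-tol=0.390, Σhalf²=0.362399
  -E: nom -8.190 → Σnom=66.580; wc +0.310/-0.200 → slack +1.338/-1.338; half-tol=0.255, Σhalf²=0.427424
  -F: nom -7.710 → Σnom=58.870; wc +0.199/-0.060 → slack +1.537/-1.398; half-tol=0.130, Σhalf²=0.444194
  +G: nom +20.200 → Σnom=79.070; wc +0.190/-0.030 → slack +1.727/-1.428; half-tol=0.110, Σhalf²=0.456294
Nominal = 79.070. Worst-case = [79.070 - 1.428, 79.070 + 1.727] = [77.642, 80.797]. RSS = √0.456294 = 0.675.

nominal=79.070 wc=[77.642,80.797] rss=0.675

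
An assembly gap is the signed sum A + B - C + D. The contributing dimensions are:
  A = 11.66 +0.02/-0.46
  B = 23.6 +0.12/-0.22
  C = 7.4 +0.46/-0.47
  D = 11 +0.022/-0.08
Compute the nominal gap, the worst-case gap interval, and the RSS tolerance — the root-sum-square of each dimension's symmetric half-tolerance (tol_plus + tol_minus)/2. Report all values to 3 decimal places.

Stack each dimension's contribution:
  +A: nom +11.660 → Σnom=11.660; wc +0.020/-0.460 → slack +0.020/-0.460; half-tol=0.240, Σhalf²=0.057600
  +B: nom +23.600 → Σnom=35.260; wc +0.120/-0.220 → slack +0.140/-0.680; half-tol=0.170, Σhalf²=0.086500
  -C: nom -7.400 → Σnom=27.860; wc +0.470/-0.460 → slack +0.610/-1.140; half-tol=0.465, Σhalf²=0.302725
  +D: nom +11.000 → Σnom=38.860; wc +0.022/-0.080 → slack +0.632/-1.220; half-tol=0.051, Σhalf²=0.305326
Nominal = 38.860. Worst-case = [38.860 - 1.220, 38.860 + 0.632] = [37.640, 39.492]. RSS = √0.305326 = 0.553.

nominal=38.860 wc=[37.640,39.492] rss=0.553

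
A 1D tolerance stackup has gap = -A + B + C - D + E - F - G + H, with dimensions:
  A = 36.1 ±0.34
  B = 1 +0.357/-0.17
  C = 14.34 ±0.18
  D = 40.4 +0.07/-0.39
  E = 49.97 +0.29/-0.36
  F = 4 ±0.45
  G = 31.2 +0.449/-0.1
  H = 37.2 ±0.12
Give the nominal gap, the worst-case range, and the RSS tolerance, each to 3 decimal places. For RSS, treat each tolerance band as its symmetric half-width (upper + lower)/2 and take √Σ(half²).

nominal=-9.190 wc=[-11.329,-6.963] rss=0.817

Stack each dimension's contribution:
  -A: nom -36.100 → Σnom=-36.100; wc +0.340/-0.340 → slack +0.340/-0.340; half-tol=0.340, Σhalf²=0.115600
  +B: nom +1.000 → Σnom=-35.100; wc +0.357/-0.170 → slack +0.697/-0.510; half-tol=0.264, Σhalf²=0.185032
  +C: nom +14.340 → Σnom=-20.760; wc +0.180/-0.180 → slack +0.877/-0.690; half-tol=0.180, Σhalf²=0.217432
  -D: nom -40.400 → Σnom=-61.160; wc +0.390/-0.070 → slack +1.267/-0.760; half-tol=0.230, Σhalf²=0.270332
  +E: nom +49.970 → Σnom=-11.190; wc +0.290/-0.360 → slack +1.557/-1.120; half-tol=0.325, Σhalf²=0.375957
  -F: nom -4.000 → Σnom=-15.190; wc +0.450/-0.450 → slack +2.007/-1.570; half-tol=0.450, Σhalf²=0.578457
  -G: nom -31.200 → Σnom=-46.390; wc +0.100/-0.449 → slack +2.107/-2.019; half-tol=0.275, Σhalf²=0.653808
  +H: nom +37.200 → Σnom=-9.190; wc +0.120/-0.120 → slack +2.227/-2.139; half-tol=0.120, Σhalf²=0.668208
Nominal = -9.190. Worst-case = [-9.190 - 2.139, -9.190 + 2.227] = [-11.329, -6.963]. RSS = √0.668208 = 0.817.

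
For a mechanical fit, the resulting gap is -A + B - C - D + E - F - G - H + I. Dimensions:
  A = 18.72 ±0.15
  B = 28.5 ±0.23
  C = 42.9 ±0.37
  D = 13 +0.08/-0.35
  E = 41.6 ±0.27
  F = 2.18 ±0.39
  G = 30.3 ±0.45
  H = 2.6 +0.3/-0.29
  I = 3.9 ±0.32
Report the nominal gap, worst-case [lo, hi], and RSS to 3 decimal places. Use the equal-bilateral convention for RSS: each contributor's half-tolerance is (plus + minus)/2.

nominal=-35.700 wc=[-38.260,-32.880] rss=0.936

Stack each dimension's contribution:
  -A: nom -18.720 → Σnom=-18.720; wc +0.150/-0.150 → slack +0.150/-0.150; half-tol=0.150, Σhalf²=0.022500
  +B: nom +28.500 → Σnom=9.780; wc +0.230/-0.230 → slack +0.380/-0.380; half-tol=0.230, Σhalf²=0.075400
  -C: nom -42.900 → Σnom=-33.120; wc +0.370/-0.370 → slack +0.750/-0.750; half-tol=0.370, Σhalf²=0.212300
  -D: nom -13.000 → Σnom=-46.120; wc +0.350/-0.080 → slack +1.100/-0.830; half-tol=0.215, Σhalf²=0.258525
  +E: nom +41.600 → Σnom=-4.520; wc +0.270/-0.270 → slack +1.370/-1.100; half-tol=0.270, Σhalf²=0.331425
  -F: nom -2.180 → Σnom=-6.700; wc +0.390/-0.390 → slack +1.760/-1.490; half-tol=0.390, Σhalf²=0.483525
  -G: nom -30.300 → Σnom=-37.000; wc +0.450/-0.450 → slack +2.210/-1.940; half-tol=0.450, Σhalf²=0.686025
  -H: nom -2.600 → Σnom=-39.600; wc +0.290/-0.300 → slack +2.500/-2.240; half-tol=0.295, Σhalf²=0.773050
  +I: nom +3.900 → Σnom=-35.700; wc +0.320/-0.320 → slack +2.820/-2.560; half-tol=0.320, Σhalf²=0.875450
Nominal = -35.700. Worst-case = [-35.700 - 2.560, -35.700 + 2.820] = [-38.260, -32.880]. RSS = √0.875450 = 0.936.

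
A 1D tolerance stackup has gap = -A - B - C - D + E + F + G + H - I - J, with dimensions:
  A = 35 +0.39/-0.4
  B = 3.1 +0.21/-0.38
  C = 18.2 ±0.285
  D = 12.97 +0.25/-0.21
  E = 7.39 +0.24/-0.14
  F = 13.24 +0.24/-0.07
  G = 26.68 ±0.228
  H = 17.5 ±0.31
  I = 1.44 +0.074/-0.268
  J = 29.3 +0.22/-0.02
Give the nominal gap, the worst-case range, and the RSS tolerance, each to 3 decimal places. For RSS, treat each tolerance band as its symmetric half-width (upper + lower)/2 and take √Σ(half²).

nominal=-35.200 wc=[-37.377,-32.619] rss=0.793

Stack each dimension's contribution:
  -A: nom -35.000 → Σnom=-35.000; wc +0.400/-0.390 → slack +0.400/-0.390; half-tol=0.395, Σhalf²=0.156025
  -B: nom -3.100 → Σnom=-38.100; wc +0.380/-0.210 → slack +0.780/-0.600; half-tol=0.295, Σhalf²=0.243050
  -C: nom -18.200 → Σnom=-56.300; wc +0.285/-0.285 → slack +1.065/-0.885; half-tol=0.285, Σhalf²=0.324275
  -D: nom -12.970 → Σnom=-69.270; wc +0.210/-0.250 → slack +1.275/-1.135; half-tol=0.230, Σhalf²=0.377175
  +E: nom +7.390 → Σnom=-61.880; wc +0.240/-0.140 → slack +1.515/-1.275; half-tol=0.190, Σhalf²=0.413275
  +F: nom +13.240 → Σnom=-48.640; wc +0.240/-0.070 → slack +1.755/-1.345; half-tol=0.155, Σhalf²=0.437300
  +G: nom +26.680 → Σnom=-21.960; wc +0.228/-0.228 → slack +1.983/-1.573; half-tol=0.228, Σhalf²=0.489284
  +H: nom +17.500 → Σnom=-4.460; wc +0.310/-0.310 → slack +2.293/-1.883; half-tol=0.310, Σhalf²=0.585384
  -I: nom -1.440 → Σnom=-5.900; wc +0.268/-0.074 → slack +2.561/-1.957; half-tol=0.171, Σhalf²=0.614625
  -J: nom -29.300 → Σnom=-35.200; wc +0.020/-0.220 → slack +2.581/-2.177; half-tol=0.120, Σhalf²=0.629025
Nominal = -35.200. Worst-case = [-35.200 - 2.177, -35.200 + 2.581] = [-37.377, -32.619]. RSS = √0.629025 = 0.793.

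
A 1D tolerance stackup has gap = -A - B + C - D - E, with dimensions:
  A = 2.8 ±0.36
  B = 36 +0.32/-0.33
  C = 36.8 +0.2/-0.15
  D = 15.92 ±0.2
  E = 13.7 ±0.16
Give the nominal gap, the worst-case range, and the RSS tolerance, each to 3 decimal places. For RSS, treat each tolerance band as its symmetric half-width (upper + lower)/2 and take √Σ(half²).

nominal=-31.620 wc=[-32.810,-30.370] rss=0.576

Stack each dimension's contribution:
  -A: nom -2.800 → Σnom=-2.800; wc +0.360/-0.360 → slack +0.360/-0.360; half-tol=0.360, Σhalf²=0.129600
  -B: nom -36.000 → Σnom=-38.800; wc +0.330/-0.320 → slack +0.690/-0.680; half-tol=0.325, Σhalf²=0.235225
  +C: nom +36.800 → Σnom=-2.000; wc +0.200/-0.150 → slack +0.890/-0.830; half-tol=0.175, Σhalf²=0.265850
  -D: nom -15.920 → Σnom=-17.920; wc +0.200/-0.200 → slack +1.090/-1.030; half-tol=0.200, Σhalf²=0.305850
  -E: nom -13.700 → Σnom=-31.620; wc +0.160/-0.160 → slack +1.250/-1.190; half-tol=0.160, Σhalf²=0.331450
Nominal = -31.620. Worst-case = [-31.620 - 1.190, -31.620 + 1.250] = [-32.810, -30.370]. RSS = √0.331450 = 0.576.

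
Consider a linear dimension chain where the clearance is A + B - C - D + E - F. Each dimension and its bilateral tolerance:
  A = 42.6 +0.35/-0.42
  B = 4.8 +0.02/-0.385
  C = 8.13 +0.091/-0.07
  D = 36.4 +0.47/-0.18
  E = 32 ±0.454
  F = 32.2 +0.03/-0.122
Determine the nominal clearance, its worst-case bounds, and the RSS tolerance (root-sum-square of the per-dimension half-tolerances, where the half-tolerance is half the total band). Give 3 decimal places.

Stack each dimension's contribution:
  +A: nom +42.600 → Σnom=42.600; wc +0.350/-0.420 → slack +0.350/-0.420; half-tol=0.385, Σhalf²=0.148225
  +B: nom +4.800 → Σnom=47.400; wc +0.020/-0.385 → slack +0.370/-0.805; half-tol=0.203, Σhalf²=0.189231
  -C: nom -8.130 → Σnom=39.270; wc +0.070/-0.091 → slack +0.440/-0.896; half-tol=0.081, Σhalf²=0.195712
  -D: nom -36.400 → Σnom=2.870; wc +0.180/-0.470 → slack +0.620/-1.366; half-tol=0.325, Σhalf²=0.301337
  +E: nom +32.000 → Σnom=34.870; wc +0.454/-0.454 → slack +1.074/-1.820; half-tol=0.454, Σhalf²=0.507453
  -F: nom -32.200 → Σnom=2.670; wc +0.122/-0.030 → slack +1.196/-1.850; half-tol=0.076, Σhalf²=0.513229
Nominal = 2.670. Worst-case = [2.670 - 1.850, 2.670 + 1.196] = [0.820, 3.866]. RSS = √0.513229 = 0.716.

nominal=2.670 wc=[0.820,3.866] rss=0.716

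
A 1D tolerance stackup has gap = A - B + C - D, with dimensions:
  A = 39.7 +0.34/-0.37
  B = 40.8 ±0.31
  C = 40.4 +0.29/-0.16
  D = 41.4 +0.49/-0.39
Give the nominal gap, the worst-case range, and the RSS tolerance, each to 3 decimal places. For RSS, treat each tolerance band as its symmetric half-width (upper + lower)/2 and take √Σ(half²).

nominal=-2.100 wc=[-3.430,-0.770] rss=0.683

Stack each dimension's contribution:
  +A: nom +39.700 → Σnom=39.700; wc +0.340/-0.370 → slack +0.340/-0.370; half-tol=0.355, Σhalf²=0.126025
  -B: nom -40.800 → Σnom=-1.100; wc +0.310/-0.310 → slack +0.650/-0.680; half-tol=0.310, Σhalf²=0.222125
  +C: nom +40.400 → Σnom=39.300; wc +0.290/-0.160 → slack +0.940/-0.840; half-tol=0.225, Σhalf²=0.272750
  -D: nom -41.400 → Σnom=-2.100; wc +0.390/-0.490 → slack +1.330/-1.330; half-tol=0.440, Σhalf²=0.466350
Nominal = -2.100. Worst-case = [-2.100 - 1.330, -2.100 + 1.330] = [-3.430, -0.770]. RSS = √0.466350 = 0.683.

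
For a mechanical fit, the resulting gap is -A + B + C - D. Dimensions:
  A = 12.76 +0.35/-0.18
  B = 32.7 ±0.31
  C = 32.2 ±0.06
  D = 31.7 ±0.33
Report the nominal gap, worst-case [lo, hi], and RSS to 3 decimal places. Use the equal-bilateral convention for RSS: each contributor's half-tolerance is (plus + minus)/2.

Stack each dimension's contribution:
  -A: nom -12.760 → Σnom=-12.760; wc +0.180/-0.350 → slack +0.180/-0.350; half-tol=0.265, Σhalf²=0.070225
  +B: nom +32.700 → Σnom=19.940; wc +0.310/-0.310 → slack +0.490/-0.660; half-tol=0.310, Σhalf²=0.166325
  +C: nom +32.200 → Σnom=52.140; wc +0.060/-0.060 → slack +0.550/-0.720; half-tol=0.060, Σhalf²=0.169925
  -D: nom -31.700 → Σnom=20.440; wc +0.330/-0.330 → slack +0.880/-1.050; half-tol=0.330, Σhalf²=0.278825
Nominal = 20.440. Worst-case = [20.440 - 1.050, 20.440 + 0.880] = [19.390, 21.320]. RSS = √0.278825 = 0.528.

nominal=20.440 wc=[19.390,21.320] rss=0.528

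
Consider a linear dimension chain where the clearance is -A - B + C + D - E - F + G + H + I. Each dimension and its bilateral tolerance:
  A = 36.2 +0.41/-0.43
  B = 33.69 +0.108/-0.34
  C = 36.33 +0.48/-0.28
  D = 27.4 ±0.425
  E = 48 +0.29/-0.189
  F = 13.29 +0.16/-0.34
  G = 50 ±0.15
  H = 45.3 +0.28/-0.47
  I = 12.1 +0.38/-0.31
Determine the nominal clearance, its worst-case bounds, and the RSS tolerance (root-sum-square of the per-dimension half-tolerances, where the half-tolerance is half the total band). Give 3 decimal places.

Stack each dimension's contribution:
  -A: nom -36.200 → Σnom=-36.200; wc +0.430/-0.410 → slack +0.430/-0.410; half-tol=0.420, Σhalf²=0.176400
  -B: nom -33.690 → Σnom=-69.890; wc +0.340/-0.108 → slack +0.770/-0.518; half-tol=0.224, Σhalf²=0.226576
  +C: nom +36.330 → Σnom=-33.560; wc +0.480/-0.280 → slack +1.250/-0.798; half-tol=0.380, Σhalf²=0.370976
  +D: nom +27.400 → Σnom=-6.160; wc +0.425/-0.425 → slack +1.675/-1.223; half-tol=0.425, Σhalf²=0.551601
  -E: nom -48.000 → Σnom=-54.160; wc +0.189/-0.290 → slack +1.864/-1.513; half-tol=0.239, Σhalf²=0.608961
  -F: nom -13.290 → Σnom=-67.450; wc +0.340/-0.160 → slack +2.204/-1.673; half-tol=0.250, Σhalf²=0.671461
  +G: nom +50.000 → Σnom=-17.450; wc +0.150/-0.150 → slack +2.354/-1.823; half-tol=0.150, Σhalf²=0.693961
  +H: nom +45.300 → Σnom=27.850; wc +0.280/-0.470 → slack +2.634/-2.293; half-tol=0.375, Σhalf²=0.834586
  +I: nom +12.100 → Σnom=39.950; wc +0.380/-0.310 → slack +3.014/-2.603; half-tol=0.345, Σhalf²=0.953611
Nominal = 39.950. Worst-case = [39.950 - 2.603, 39.950 + 3.014] = [37.347, 42.964]. RSS = √0.953611 = 0.977.

nominal=39.950 wc=[37.347,42.964] rss=0.977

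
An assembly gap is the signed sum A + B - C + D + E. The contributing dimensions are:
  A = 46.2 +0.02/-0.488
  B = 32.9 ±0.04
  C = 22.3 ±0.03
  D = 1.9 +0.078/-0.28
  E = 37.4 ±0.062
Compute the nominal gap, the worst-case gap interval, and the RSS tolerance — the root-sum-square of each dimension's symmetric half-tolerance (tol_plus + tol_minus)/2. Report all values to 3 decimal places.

nominal=96.100 wc=[95.200,96.330] rss=0.321

Stack each dimension's contribution:
  +A: nom +46.200 → Σnom=46.200; wc +0.020/-0.488 → slack +0.020/-0.488; half-tol=0.254, Σhalf²=0.064516
  +B: nom +32.900 → Σnom=79.100; wc +0.040/-0.040 → slack +0.060/-0.528; half-tol=0.040, Σhalf²=0.066116
  -C: nom -22.300 → Σnom=56.800; wc +0.030/-0.030 → slack +0.090/-0.558; half-tol=0.030, Σhalf²=0.067016
  +D: nom +1.900 → Σnom=58.700; wc +0.078/-0.280 → slack +0.168/-0.838; half-tol=0.179, Σhalf²=0.099057
  +E: nom +37.400 → Σnom=96.100; wc +0.062/-0.062 → slack +0.230/-0.900; half-tol=0.062, Σhalf²=0.102901
Nominal = 96.100. Worst-case = [96.100 - 0.900, 96.100 + 0.230] = [95.200, 96.330]. RSS = √0.102901 = 0.321.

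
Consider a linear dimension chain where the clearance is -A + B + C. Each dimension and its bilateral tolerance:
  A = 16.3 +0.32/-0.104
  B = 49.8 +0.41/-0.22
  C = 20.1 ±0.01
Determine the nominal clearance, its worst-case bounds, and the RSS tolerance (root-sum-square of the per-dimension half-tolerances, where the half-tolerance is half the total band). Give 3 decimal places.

nominal=53.600 wc=[53.050,54.124] rss=0.380

Stack each dimension's contribution:
  -A: nom -16.300 → Σnom=-16.300; wc +0.104/-0.320 → slack +0.104/-0.320; half-tol=0.212, Σhalf²=0.044944
  +B: nom +49.800 → Σnom=33.500; wc +0.410/-0.220 → slack +0.514/-0.540; half-tol=0.315, Σhalf²=0.144169
  +C: nom +20.100 → Σnom=53.600; wc +0.010/-0.010 → slack +0.524/-0.550; half-tol=0.010, Σhalf²=0.144269
Nominal = 53.600. Worst-case = [53.600 - 0.550, 53.600 + 0.524] = [53.050, 54.124]. RSS = √0.144269 = 0.380.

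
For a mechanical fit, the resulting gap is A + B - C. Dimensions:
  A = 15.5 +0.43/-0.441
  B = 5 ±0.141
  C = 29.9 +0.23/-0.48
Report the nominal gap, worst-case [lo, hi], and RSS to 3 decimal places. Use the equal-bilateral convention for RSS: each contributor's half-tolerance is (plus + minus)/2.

nominal=-9.400 wc=[-10.212,-8.349] rss=0.579

Stack each dimension's contribution:
  +A: nom +15.500 → Σnom=15.500; wc +0.430/-0.441 → slack +0.430/-0.441; half-tol=0.435, Σhalf²=0.189660
  +B: nom +5.000 → Σnom=20.500; wc +0.141/-0.141 → slack +0.571/-0.582; half-tol=0.141, Σhalf²=0.209541
  -C: nom -29.900 → Σnom=-9.400; wc +0.480/-0.230 → slack +1.051/-0.812; half-tol=0.355, Σhalf²=0.335566
Nominal = -9.400. Worst-case = [-9.400 - 0.812, -9.400 + 1.051] = [-10.212, -8.349]. RSS = √0.335566 = 0.579.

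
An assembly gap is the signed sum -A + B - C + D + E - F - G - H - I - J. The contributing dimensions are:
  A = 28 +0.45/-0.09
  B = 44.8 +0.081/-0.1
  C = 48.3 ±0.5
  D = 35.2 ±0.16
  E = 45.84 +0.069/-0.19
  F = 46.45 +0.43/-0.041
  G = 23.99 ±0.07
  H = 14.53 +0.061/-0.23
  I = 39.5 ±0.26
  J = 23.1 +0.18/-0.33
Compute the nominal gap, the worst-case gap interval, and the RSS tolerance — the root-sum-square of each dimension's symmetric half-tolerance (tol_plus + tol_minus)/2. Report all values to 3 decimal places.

nominal=-98.030 wc=[-100.431,-96.199] rss=0.767

Stack each dimension's contribution:
  -A: nom -28.000 → Σnom=-28.000; wc +0.090/-0.450 → slack +0.090/-0.450; half-tol=0.270, Σhalf²=0.072900
  +B: nom +44.800 → Σnom=16.800; wc +0.081/-0.100 → slack +0.171/-0.550; half-tol=0.090, Σhalf²=0.081090
  -C: nom -48.300 → Σnom=-31.500; wc +0.500/-0.500 → slack +0.671/-1.050; half-tol=0.500, Σhalf²=0.331090
  +D: nom +35.200 → Σnom=3.700; wc +0.160/-0.160 → slack +0.831/-1.210; half-tol=0.160, Σhalf²=0.356690
  +E: nom +45.840 → Σnom=49.540; wc +0.069/-0.190 → slack +0.900/-1.400; half-tol=0.130, Σhalf²=0.373461
  -F: nom -46.450 → Σnom=3.090; wc +0.041/-0.430 → slack +0.941/-1.830; half-tol=0.235, Σhalf²=0.428921
  -G: nom -23.990 → Σnom=-20.900; wc +0.070/-0.070 → slack +1.011/-1.900; half-tol=0.070, Σhalf²=0.433821
  -H: nom -14.530 → Σnom=-35.430; wc +0.230/-0.061 → slack +1.241/-1.961; half-tol=0.146, Σhalf²=0.454991
  -I: nom -39.500 → Σnom=-74.930; wc +0.260/-0.260 → slack +1.501/-2.221; half-tol=0.260, Σhalf²=0.522591
  -J: nom -23.100 → Σnom=-98.030; wc +0.330/-0.180 → slack +1.831/-2.401; half-tol=0.255, Σhalf²=0.587616
Nominal = -98.030. Worst-case = [-98.030 - 2.401, -98.030 + 1.831] = [-100.431, -96.199]. RSS = √0.587616 = 0.767.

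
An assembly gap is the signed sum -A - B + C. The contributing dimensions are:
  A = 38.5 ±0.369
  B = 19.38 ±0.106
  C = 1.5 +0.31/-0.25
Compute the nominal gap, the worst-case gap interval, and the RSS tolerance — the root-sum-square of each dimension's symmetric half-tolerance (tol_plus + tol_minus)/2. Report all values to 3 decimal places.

Stack each dimension's contribution:
  -A: nom -38.500 → Σnom=-38.500; wc +0.369/-0.369 → slack +0.369/-0.369; half-tol=0.369, Σhalf²=0.136161
  -B: nom -19.380 → Σnom=-57.880; wc +0.106/-0.106 → slack +0.475/-0.475; half-tol=0.106, Σhalf²=0.147397
  +C: nom +1.500 → Σnom=-56.380; wc +0.310/-0.250 → slack +0.785/-0.725; half-tol=0.280, Σhalf²=0.225797
Nominal = -56.380. Worst-case = [-56.380 - 0.725, -56.380 + 0.785] = [-57.105, -55.595]. RSS = √0.225797 = 0.475.

nominal=-56.380 wc=[-57.105,-55.595] rss=0.475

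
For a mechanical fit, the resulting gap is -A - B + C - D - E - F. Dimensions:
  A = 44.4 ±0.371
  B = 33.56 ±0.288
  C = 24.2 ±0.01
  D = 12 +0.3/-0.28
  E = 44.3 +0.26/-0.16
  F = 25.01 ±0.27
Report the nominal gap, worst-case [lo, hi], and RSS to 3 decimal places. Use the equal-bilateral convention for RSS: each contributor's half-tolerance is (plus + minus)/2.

Stack each dimension's contribution:
  -A: nom -44.400 → Σnom=-44.400; wc +0.371/-0.371 → slack +0.371/-0.371; half-tol=0.371, Σhalf²=0.137641
  -B: nom -33.560 → Σnom=-77.960; wc +0.288/-0.288 → slack +0.659/-0.659; half-tol=0.288, Σhalf²=0.220585
  +C: nom +24.200 → Σnom=-53.760; wc +0.010/-0.010 → slack +0.669/-0.669; half-tol=0.010, Σhalf²=0.220685
  -D: nom -12.000 → Σnom=-65.760; wc +0.280/-0.300 → slack +0.949/-0.969; half-tol=0.290, Σhalf²=0.304785
  -E: nom -44.300 → Σnom=-110.060; wc +0.160/-0.260 → slack +1.109/-1.229; half-tol=0.210, Σhalf²=0.348885
  -F: nom -25.010 → Σnom=-135.070; wc +0.270/-0.270 → slack +1.379/-1.499; half-tol=0.270, Σhalf²=0.421785
Nominal = -135.070. Worst-case = [-135.070 - 1.499, -135.070 + 1.379] = [-136.569, -133.691]. RSS = √0.421785 = 0.649.

nominal=-135.070 wc=[-136.569,-133.691] rss=0.649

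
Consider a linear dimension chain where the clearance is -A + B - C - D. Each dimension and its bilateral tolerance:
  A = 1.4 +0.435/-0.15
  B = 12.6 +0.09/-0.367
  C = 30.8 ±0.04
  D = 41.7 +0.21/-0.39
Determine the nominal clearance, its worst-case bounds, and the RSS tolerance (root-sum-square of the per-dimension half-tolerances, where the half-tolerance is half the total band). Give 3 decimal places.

Stack each dimension's contribution:
  -A: nom -1.400 → Σnom=-1.400; wc +0.150/-0.435 → slack +0.150/-0.435; half-tol=0.292, Σhalf²=0.085556
  +B: nom +12.600 → Σnom=11.200; wc +0.090/-0.367 → slack +0.240/-0.802; half-tol=0.228, Σhalf²=0.137768
  -C: nom -30.800 → Σnom=-19.600; wc +0.040/-0.040 → slack +0.280/-0.842; half-tol=0.040, Σhalf²=0.139368
  -D: nom -41.700 → Σnom=-61.300; wc +0.390/-0.210 → slack +0.670/-1.052; half-tol=0.300, Σhalf²=0.229368
Nominal = -61.300. Worst-case = [-61.300 - 1.052, -61.300 + 0.670] = [-62.352, -60.630]. RSS = √0.229368 = 0.479.

nominal=-61.300 wc=[-62.352,-60.630] rss=0.479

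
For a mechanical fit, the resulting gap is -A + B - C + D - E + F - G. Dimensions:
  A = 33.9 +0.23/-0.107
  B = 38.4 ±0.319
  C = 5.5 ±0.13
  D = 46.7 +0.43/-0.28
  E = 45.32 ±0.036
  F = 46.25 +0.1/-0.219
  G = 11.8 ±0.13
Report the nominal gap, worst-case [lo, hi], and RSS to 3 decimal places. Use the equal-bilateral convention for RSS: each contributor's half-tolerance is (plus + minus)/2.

nominal=34.830 wc=[33.486,36.082] rss=0.563

Stack each dimension's contribution:
  -A: nom -33.900 → Σnom=-33.900; wc +0.107/-0.230 → slack +0.107/-0.230; half-tol=0.169, Σhalf²=0.028392
  +B: nom +38.400 → Σnom=4.500; wc +0.319/-0.319 → slack +0.426/-0.549; half-tol=0.319, Σhalf²=0.130153
  -C: nom -5.500 → Σnom=-1.000; wc +0.130/-0.130 → slack +0.556/-0.679; half-tol=0.130, Σhalf²=0.147053
  +D: nom +46.700 → Σnom=45.700; wc +0.430/-0.280 → slack +0.986/-0.959; half-tol=0.355, Σhalf²=0.273078
  -E: nom -45.320 → Σnom=0.380; wc +0.036/-0.036 → slack +1.022/-0.995; half-tol=0.036, Σhalf²=0.274374
  +F: nom +46.250 → Σnom=46.630; wc +0.100/-0.219 → slack +1.122/-1.214; half-tol=0.160, Σhalf²=0.299814
  -G: nom -11.800 → Σnom=34.830; wc +0.130/-0.130 → slack +1.252/-1.344; half-tol=0.130, Σhalf²=0.316715
Nominal = 34.830. Worst-case = [34.830 - 1.344, 34.830 + 1.252] = [33.486, 36.082]. RSS = √0.316715 = 0.563.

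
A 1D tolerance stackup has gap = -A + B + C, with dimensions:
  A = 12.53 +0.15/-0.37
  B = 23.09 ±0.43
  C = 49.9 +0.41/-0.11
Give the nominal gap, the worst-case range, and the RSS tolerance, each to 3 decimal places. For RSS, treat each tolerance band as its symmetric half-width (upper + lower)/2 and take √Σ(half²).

Stack each dimension's contribution:
  -A: nom -12.530 → Σnom=-12.530; wc +0.370/-0.150 → slack +0.370/-0.150; half-tol=0.260, Σhalf²=0.067600
  +B: nom +23.090 → Σnom=10.560; wc +0.430/-0.430 → slack +0.800/-0.580; half-tol=0.430, Σhalf²=0.252500
  +C: nom +49.900 → Σnom=60.460; wc +0.410/-0.110 → slack +1.210/-0.690; half-tol=0.260, Σhalf²=0.320100
Nominal = 60.460. Worst-case = [60.460 - 0.690, 60.460 + 1.210] = [59.770, 61.670]. RSS = √0.320100 = 0.566.

nominal=60.460 wc=[59.770,61.670] rss=0.566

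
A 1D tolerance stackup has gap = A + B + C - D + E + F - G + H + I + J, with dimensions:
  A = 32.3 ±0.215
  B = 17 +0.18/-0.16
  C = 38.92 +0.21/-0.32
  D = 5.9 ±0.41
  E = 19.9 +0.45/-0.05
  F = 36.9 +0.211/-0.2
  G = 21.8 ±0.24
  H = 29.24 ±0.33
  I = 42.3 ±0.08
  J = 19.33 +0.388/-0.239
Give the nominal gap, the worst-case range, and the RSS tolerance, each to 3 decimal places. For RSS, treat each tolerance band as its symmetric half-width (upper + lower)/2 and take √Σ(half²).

Stack each dimension's contribution:
  +A: nom +32.300 → Σnom=32.300; wc +0.215/-0.215 → slack +0.215/-0.215; half-tol=0.215, Σhalf²=0.046225
  +B: nom +17.000 → Σnom=49.300; wc +0.180/-0.160 → slack +0.395/-0.375; half-tol=0.170, Σhalf²=0.075125
  +C: nom +38.920 → Σnom=88.220; wc +0.210/-0.320 → slack +0.605/-0.695; half-tol=0.265, Σhalf²=0.145350
  -D: nom -5.900 → Σnom=82.320; wc +0.410/-0.410 → slack +1.015/-1.105; half-tol=0.410, Σhalf²=0.313450
  +E: nom +19.900 → Σnom=102.220; wc +0.450/-0.050 → slack +1.465/-1.155; half-tol=0.250, Σhalf²=0.375950
  +F: nom +36.900 → Σnom=139.120; wc +0.211/-0.200 → slack +1.676/-1.355; half-tol=0.206, Σhalf²=0.418180
  -G: nom -21.800 → Σnom=117.320; wc +0.240/-0.240 → slack +1.916/-1.595; half-tol=0.240, Σhalf²=0.475780
  +H: nom +29.240 → Σnom=146.560; wc +0.330/-0.330 → slack +2.246/-1.925; half-tol=0.330, Σhalf²=0.584680
  +I: nom +42.300 → Σnom=188.860; wc +0.080/-0.080 → slack +2.326/-2.005; half-tol=0.080, Σhalf²=0.591080
  +J: nom +19.330 → Σnom=208.190; wc +0.388/-0.239 → slack +2.714/-2.244; half-tol=0.314, Σhalf²=0.689362
Nominal = 208.190. Worst-case = [208.190 - 2.244, 208.190 + 2.714] = [205.946, 210.904]. RSS = √0.689362 = 0.830.

nominal=208.190 wc=[205.946,210.904] rss=0.830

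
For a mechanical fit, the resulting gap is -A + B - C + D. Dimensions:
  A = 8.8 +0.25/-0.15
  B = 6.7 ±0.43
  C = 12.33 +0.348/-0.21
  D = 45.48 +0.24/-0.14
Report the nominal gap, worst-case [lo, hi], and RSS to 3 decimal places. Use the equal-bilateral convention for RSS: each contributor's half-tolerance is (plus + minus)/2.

Stack each dimension's contribution:
  -A: nom -8.800 → Σnom=-8.800; wc +0.150/-0.250 → slack +0.150/-0.250; half-tol=0.200, Σhalf²=0.040000
  +B: nom +6.700 → Σnom=-2.100; wc +0.430/-0.430 → slack +0.580/-0.680; half-tol=0.430, Σhalf²=0.224900
  -C: nom -12.330 → Σnom=-14.430; wc +0.210/-0.348 → slack +0.790/-1.028; half-tol=0.279, Σhalf²=0.302741
  +D: nom +45.480 → Σnom=31.050; wc +0.240/-0.140 → slack +1.030/-1.168; half-tol=0.190, Σhalf²=0.338841
Nominal = 31.050. Worst-case = [31.050 - 1.168, 31.050 + 1.030] = [29.882, 32.080]. RSS = √0.338841 = 0.582.

nominal=31.050 wc=[29.882,32.080] rss=0.582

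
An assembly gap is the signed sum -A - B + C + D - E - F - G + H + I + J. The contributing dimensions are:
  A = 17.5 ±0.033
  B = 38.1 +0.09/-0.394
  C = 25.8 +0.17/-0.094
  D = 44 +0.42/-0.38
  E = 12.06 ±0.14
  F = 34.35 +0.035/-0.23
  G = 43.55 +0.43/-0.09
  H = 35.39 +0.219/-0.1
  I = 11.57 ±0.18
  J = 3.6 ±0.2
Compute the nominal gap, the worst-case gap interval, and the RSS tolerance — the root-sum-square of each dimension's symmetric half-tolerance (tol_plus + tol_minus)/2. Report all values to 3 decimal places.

Stack each dimension's contribution:
  -A: nom -17.500 → Σnom=-17.500; wc +0.033/-0.033 → slack +0.033/-0.033; half-tol=0.033, Σhalf²=0.001089
  -B: nom -38.100 → Σnom=-55.600; wc +0.394/-0.090 → slack +0.427/-0.123; half-tol=0.242, Σhalf²=0.059653
  +C: nom +25.800 → Σnom=-29.800; wc +0.170/-0.094 → slack +0.597/-0.217; half-tol=0.132, Σhalf²=0.077077
  +D: nom +44.000 → Σnom=14.200; wc +0.420/-0.380 → slack +1.017/-0.597; half-tol=0.400, Σhalf²=0.237077
  -E: nom -12.060 → Σnom=2.140; wc +0.140/-0.140 → slack +1.157/-0.737; half-tol=0.140, Σhalf²=0.256677
  -F: nom -34.350 → Σnom=-32.210; wc +0.230/-0.035 → slack +1.387/-0.772; half-tol=0.133, Σhalf²=0.274233
  -G: nom -43.550 → Σnom=-75.760; wc +0.090/-0.430 → slack +1.477/-1.202; half-tol=0.260, Σhalf²=0.341833
  +H: nom +35.390 → Σnom=-40.370; wc +0.219/-0.100 → slack +1.696/-1.302; half-tol=0.160, Σhalf²=0.367274
  +I: nom +11.570 → Σnom=-28.800; wc +0.180/-0.180 → slack +1.876/-1.482; half-tol=0.180, Σhalf²=0.399674
  +J: nom +3.600 → Σnom=-25.200; wc +0.200/-0.200 → slack +2.076/-1.682; half-tol=0.200, Σhalf²=0.439674
Nominal = -25.200. Worst-case = [-25.200 - 1.682, -25.200 + 2.076] = [-26.882, -23.124]. RSS = √0.439674 = 0.663.

nominal=-25.200 wc=[-26.882,-23.124] rss=0.663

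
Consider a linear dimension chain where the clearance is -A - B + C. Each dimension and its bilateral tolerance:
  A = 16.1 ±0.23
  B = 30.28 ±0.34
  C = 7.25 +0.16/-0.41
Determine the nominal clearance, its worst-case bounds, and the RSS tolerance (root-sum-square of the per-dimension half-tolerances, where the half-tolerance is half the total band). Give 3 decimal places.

nominal=-39.130 wc=[-40.110,-38.400] rss=0.500

Stack each dimension's contribution:
  -A: nom -16.100 → Σnom=-16.100; wc +0.230/-0.230 → slack +0.230/-0.230; half-tol=0.230, Σhalf²=0.052900
  -B: nom -30.280 → Σnom=-46.380; wc +0.340/-0.340 → slack +0.570/-0.570; half-tol=0.340, Σhalf²=0.168500
  +C: nom +7.250 → Σnom=-39.130; wc +0.160/-0.410 → slack +0.730/-0.980; half-tol=0.285, Σhalf²=0.249725
Nominal = -39.130. Worst-case = [-39.130 - 0.980, -39.130 + 0.730] = [-40.110, -38.400]. RSS = √0.249725 = 0.500.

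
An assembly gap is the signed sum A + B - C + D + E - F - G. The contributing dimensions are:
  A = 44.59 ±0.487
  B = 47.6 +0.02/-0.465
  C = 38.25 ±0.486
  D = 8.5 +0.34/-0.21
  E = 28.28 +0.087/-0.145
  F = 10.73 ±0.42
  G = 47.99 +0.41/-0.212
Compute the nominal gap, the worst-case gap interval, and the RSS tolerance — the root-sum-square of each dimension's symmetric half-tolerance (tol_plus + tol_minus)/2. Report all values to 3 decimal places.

Stack each dimension's contribution:
  +A: nom +44.590 → Σnom=44.590; wc +0.487/-0.487 → slack +0.487/-0.487; half-tol=0.487, Σhalf²=0.237169
  +B: nom +47.600 → Σnom=92.190; wc +0.020/-0.465 → slack +0.507/-0.952; half-tol=0.243, Σhalf²=0.295975
  -C: nom -38.250 → Σnom=53.940; wc +0.486/-0.486 → slack +0.993/-1.438; half-tol=0.486, Σhalf²=0.532171
  +D: nom +8.500 → Σnom=62.440; wc +0.340/-0.210 → slack +1.333/-1.648; half-tol=0.275, Σhalf²=0.607796
  +E: nom +28.280 → Σnom=90.720; wc +0.087/-0.145 → slack +1.420/-1.793; half-tol=0.116, Σhalf²=0.621252
  -F: nom -10.730 → Σnom=79.990; wc +0.420/-0.420 → slack +1.840/-2.213; half-tol=0.420, Σhalf²=0.797652
  -G: nom -47.990 → Σnom=32.000; wc +0.212/-0.410 → slack +2.052/-2.623; half-tol=0.311, Σhalf²=0.894373
Nominal = 32.000. Worst-case = [32.000 - 2.623, 32.000 + 2.052] = [29.377, 34.052]. RSS = √0.894373 = 0.946.

nominal=32.000 wc=[29.377,34.052] rss=0.946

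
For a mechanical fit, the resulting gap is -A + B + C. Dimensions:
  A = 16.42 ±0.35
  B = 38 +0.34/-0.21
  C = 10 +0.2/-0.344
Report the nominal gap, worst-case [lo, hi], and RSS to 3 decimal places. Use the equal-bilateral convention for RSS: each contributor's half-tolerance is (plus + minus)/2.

nominal=31.580 wc=[30.676,32.470] rss=0.522

Stack each dimension's contribution:
  -A: nom -16.420 → Σnom=-16.420; wc +0.350/-0.350 → slack +0.350/-0.350; half-tol=0.350, Σhalf²=0.122500
  +B: nom +38.000 → Σnom=21.580; wc +0.340/-0.210 → slack +0.690/-0.560; half-tol=0.275, Σhalf²=0.198125
  +C: nom +10.000 → Σnom=31.580; wc +0.200/-0.344 → slack +0.890/-0.904; half-tol=0.272, Σhalf²=0.272109
Nominal = 31.580. Worst-case = [31.580 - 0.904, 31.580 + 0.890] = [30.676, 32.470]. RSS = √0.272109 = 0.522.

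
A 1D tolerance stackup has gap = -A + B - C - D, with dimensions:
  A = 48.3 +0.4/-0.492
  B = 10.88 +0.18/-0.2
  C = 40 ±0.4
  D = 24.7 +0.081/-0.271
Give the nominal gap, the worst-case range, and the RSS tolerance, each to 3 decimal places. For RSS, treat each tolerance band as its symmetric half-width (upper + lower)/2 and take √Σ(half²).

Stack each dimension's contribution:
  -A: nom -48.300 → Σnom=-48.300; wc +0.492/-0.400 → slack +0.492/-0.400; half-tol=0.446, Σhalf²=0.198916
  +B: nom +10.880 → Σnom=-37.420; wc +0.180/-0.200 → slack +0.672/-0.600; half-tol=0.190, Σhalf²=0.235016
  -C: nom -40.000 → Σnom=-77.420; wc +0.400/-0.400 → slack +1.072/-1.000; half-tol=0.400, Σhalf²=0.395016
  -D: nom -24.700 → Σnom=-102.120; wc +0.271/-0.081 → slack +1.343/-1.081; half-tol=0.176, Σhalf²=0.425992
Nominal = -102.120. Worst-case = [-102.120 - 1.081, -102.120 + 1.343] = [-103.201, -100.777]. RSS = √0.425992 = 0.653.

nominal=-102.120 wc=[-103.201,-100.777] rss=0.653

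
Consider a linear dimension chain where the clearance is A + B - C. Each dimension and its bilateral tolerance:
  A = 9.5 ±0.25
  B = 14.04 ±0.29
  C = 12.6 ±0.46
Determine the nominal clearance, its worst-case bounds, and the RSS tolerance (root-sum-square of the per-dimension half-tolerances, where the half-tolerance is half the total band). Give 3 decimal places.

Stack each dimension's contribution:
  +A: nom +9.500 → Σnom=9.500; wc +0.250/-0.250 → slack +0.250/-0.250; half-tol=0.250, Σhalf²=0.062500
  +B: nom +14.040 → Σnom=23.540; wc +0.290/-0.290 → slack +0.540/-0.540; half-tol=0.290, Σhalf²=0.146600
  -C: nom -12.600 → Σnom=10.940; wc +0.460/-0.460 → slack +1.000/-1.000; half-tol=0.460, Σhalf²=0.358200
Nominal = 10.940. Worst-case = [10.940 - 1.000, 10.940 + 1.000] = [9.940, 11.940]. RSS = √0.358200 = 0.598.

nominal=10.940 wc=[9.940,11.940] rss=0.598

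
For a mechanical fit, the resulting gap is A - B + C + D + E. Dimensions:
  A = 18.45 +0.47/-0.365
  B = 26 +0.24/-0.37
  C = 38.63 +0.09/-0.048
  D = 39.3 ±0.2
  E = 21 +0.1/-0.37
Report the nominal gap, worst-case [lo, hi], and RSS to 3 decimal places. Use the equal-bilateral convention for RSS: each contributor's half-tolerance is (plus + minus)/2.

Stack each dimension's contribution:
  +A: nom +18.450 → Σnom=18.450; wc +0.470/-0.365 → slack +0.470/-0.365; half-tol=0.417, Σhalf²=0.174306
  -B: nom -26.000 → Σnom=-7.550; wc +0.370/-0.240 → slack +0.840/-0.605; half-tol=0.305, Σhalf²=0.267331
  +C: nom +38.630 → Σnom=31.080; wc +0.090/-0.048 → slack +0.930/-0.653; half-tol=0.069, Σhalf²=0.272092
  +D: nom +39.300 → Σnom=70.380; wc +0.200/-0.200 → slack +1.130/-0.853; half-tol=0.200, Σhalf²=0.312092
  +E: nom +21.000 → Σnom=91.380; wc +0.100/-0.370 → slack +1.230/-1.223; half-tol=0.235, Σhalf²=0.367317
Nominal = 91.380. Worst-case = [91.380 - 1.223, 91.380 + 1.230] = [90.157, 92.610]. RSS = √0.367317 = 0.606.

nominal=91.380 wc=[90.157,92.610] rss=0.606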